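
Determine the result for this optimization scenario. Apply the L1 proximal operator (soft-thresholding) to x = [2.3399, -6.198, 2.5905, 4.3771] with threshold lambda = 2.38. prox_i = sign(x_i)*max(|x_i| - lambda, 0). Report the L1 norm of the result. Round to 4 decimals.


Soft-thresholding with lambda = 2.38:
prox(2.3399) = sign(2.3399)*max(|2.3399| - 2.38, 0) = 0.0
prox(-6.198) = sign(-6.198)*max(|-6.198| - 2.38, 0) = -3.818
prox(2.5905) = sign(2.5905)*max(|2.5905| - 2.38, 0) = 0.2105
prox(4.3771) = sign(4.3771)*max(|4.3771| - 2.38, 0) = 1.9971
prox(x) = [0.0, -3.818, 0.2105, 1.9971]
||prox(x)||_1 = 0.0 + 3.818 + 0.2105 + 1.9971 = 6.0256


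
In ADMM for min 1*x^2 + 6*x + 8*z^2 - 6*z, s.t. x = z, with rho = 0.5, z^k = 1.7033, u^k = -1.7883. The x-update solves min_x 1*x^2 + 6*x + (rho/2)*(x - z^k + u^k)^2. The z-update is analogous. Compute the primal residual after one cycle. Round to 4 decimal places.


ADMM iteration with rho = 0.5, z^k = 1.7033, u^k = -1.7883
Step 1: x-update.
Minimize 1*x^2 + 6*x + (0.5/2)*(x - 1.7033 - 1.7883)^2
FOC: (2*1 + 0.5)*x = -6 + 0.5*(1.7033 + 1.7883)
x^{k+1} = -1.7017
Step 2: z-update.
Minimize 8*z^2 - 6*z + (0.5/2)*(-1.7017 - z - 1.7883)^2
FOC: (2*8 + 0.5)*z = 6 + 0.5*(-1.7017 - 1.7883)
z^{k+1} = 0.2579
Step 3: u-update.
u^{k+1} = -1.7883 - 1.7017 - 0.2579 = -3.7479
Step 4: Primal residual = |-1.7017 - 0.2579| = 1.9596


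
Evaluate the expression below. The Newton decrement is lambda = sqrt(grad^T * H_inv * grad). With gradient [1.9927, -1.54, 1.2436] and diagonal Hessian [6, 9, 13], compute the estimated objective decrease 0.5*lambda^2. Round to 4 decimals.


Step 1: H is diagonal, so H^(-1) * g = [0.3321, -0.1711, 0.0957].
Step 2: g^T H^(-1) g = sum_i g_i^2 / H_ii
  = (1.9927)^2/6 + (-1.54)^2/9 + (1.2436)^2/13
  = 0.6618 + 0.2635 + 0.119 = 1.0443
Step 3: Objective decrease = 0.5 * g^T H^(-1) g = 0.5221


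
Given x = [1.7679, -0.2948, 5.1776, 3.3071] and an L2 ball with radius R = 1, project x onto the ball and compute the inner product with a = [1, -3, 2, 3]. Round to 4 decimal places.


Step 1: Compute ||x|| (intermediates to 6 decimals).
||x|| = sqrt(1.7679^2 + (-0.2948)^2 + 5.1776^2 + 3.3071^2) = 6.399752
Step 2: Project.
Since ||x|| > R, scale = R/||x|| = 1/6.399752 = 0.156256, proj(x) = scale * x
proj(x) = [0.276245, -0.046064, 0.809031, 0.516754]
Step 3: Dot product.
a^T * proj(x) = 1*0.276245 - 3*(-0.046064) + 2*0.809031 + 3*0.516754 = 3.5828


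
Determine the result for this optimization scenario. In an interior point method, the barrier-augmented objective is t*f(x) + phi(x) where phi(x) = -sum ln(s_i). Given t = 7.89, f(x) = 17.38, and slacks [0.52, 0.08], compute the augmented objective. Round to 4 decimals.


Step 1: Compute log-barrier.
ln values: [-0.6539, -2.5257]
phi = -(-0.6539 - 2.5257) = 3.1797
Step 2: Compute augmented objective.
t*f(x) = 7.89*17.38 = 137.1282
Total = 137.1282 + 3.1797 = 140.3079


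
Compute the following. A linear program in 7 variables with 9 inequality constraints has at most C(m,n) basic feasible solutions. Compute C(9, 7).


Each vertex corresponds to some choice of n active constraints out of m, so the number of vertices is at most C(m, n) = m! / (n!(m-n)!).
m = 9, n = 7
Numerator: 9 * 8 * 7 * 6 * 5 * 4 * 3
Denominator: 7! = 5040
C(9, 7) = 36


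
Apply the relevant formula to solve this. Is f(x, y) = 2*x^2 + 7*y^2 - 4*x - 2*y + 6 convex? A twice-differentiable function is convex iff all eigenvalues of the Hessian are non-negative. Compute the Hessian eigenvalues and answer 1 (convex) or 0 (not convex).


The Hessian of f(x,y) = 2*x^2 + 7*y^2 - 4*x - 2*y + 6 is:
H = [[4, 0], [0, 14]]
Trace = 4 + 14 = 18
Determinant = 4*14 - (0)^2 = 56
Discriminant = (18)^2 - 4*56 = 100.0
Eigenvalues: lambda_1 = 4.0, lambda_2 = 14.0
The function is convex.

1


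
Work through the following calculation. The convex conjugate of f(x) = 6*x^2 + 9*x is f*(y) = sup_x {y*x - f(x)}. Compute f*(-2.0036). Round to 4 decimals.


f*(y) = sup_x {y*x - a*x^2 - b*x} = sup_x {(y-b)*x - a*x^2}
FOC: (y - b) - 2a*x = 0 => x* = (y - b)/(2a)
x* = (-2.0036 - 9)/(2*6) = -0.917
f*(-2.0036) = (y-b)^2/(4a) = (-2.0036 - 9)^2/(4*6)
= 121.0792/24 = 5.045


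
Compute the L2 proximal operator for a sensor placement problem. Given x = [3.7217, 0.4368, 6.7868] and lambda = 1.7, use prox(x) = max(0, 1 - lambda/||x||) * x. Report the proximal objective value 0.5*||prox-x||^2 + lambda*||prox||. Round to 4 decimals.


Step 1: Compute ||x||.
||x|| = 7.7526
Step 2: Compute scaling factor.
scale = max(0, 1 - 1.7/7.7526) = 0.7807
Step 3: prox(x) = [2.9056, 0.341, 5.2986]
||prox(x)|| = 6.0526
Step 4: Proximal objective.
0.5*||prox-x||^2 = 1.445
lambda*||prox|| = 10.2894
Total = 11.7344


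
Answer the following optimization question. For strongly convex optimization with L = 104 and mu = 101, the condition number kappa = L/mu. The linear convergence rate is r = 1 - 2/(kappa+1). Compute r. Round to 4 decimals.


Step 1: Compute the condition number.
kappa = L/mu = 104/101 = 1.0297
Step 2: Compute the convergence rate.
r = 1 - 2/(kappa + 1) = 1 - 2*mu/(L + mu) = (L - mu)/(L + mu) = 3/205 = 0.0146


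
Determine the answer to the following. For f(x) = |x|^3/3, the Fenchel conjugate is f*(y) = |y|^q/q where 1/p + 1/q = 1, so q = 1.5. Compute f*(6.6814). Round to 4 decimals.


The conjugate exponent q satisfies 1/p + 1/q = 1.
p = 3, so q = 3/(3 - 1) = 1.5
|y|^q = 6.6814^1.5 = 17.2704
f*(6.6814) = 17.2704 / 1.5 = 11.5136


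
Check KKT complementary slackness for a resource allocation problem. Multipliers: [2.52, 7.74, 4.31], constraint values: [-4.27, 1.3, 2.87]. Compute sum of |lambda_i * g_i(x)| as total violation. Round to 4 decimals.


KKT complementary slackness check:
lambda_1 * g_1 = 2.52 * -4.27 = -10.7604
lambda_2 * g_2 = 7.74 * 1.3 = 10.062
lambda_3 * g_3 = 4.31 * 2.87 = 12.3697
Total violation = 10.7604 + 10.062 + 12.3697 = 33.1921


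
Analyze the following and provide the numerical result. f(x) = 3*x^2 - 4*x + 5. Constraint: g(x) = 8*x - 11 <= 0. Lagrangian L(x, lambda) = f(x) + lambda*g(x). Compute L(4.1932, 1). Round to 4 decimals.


Step 1: Evaluate f(x).
f(4.1932) = 3*4.1932^2 - 4*4.1932 + 5 = 40.976
Step 2: Evaluate g(x).
g(4.1932) = 8*4.1932 - 11 = 22.5456
Step 3: Compute Lagrangian.
L = 40.976 + 1*22.5456 = 63.5216


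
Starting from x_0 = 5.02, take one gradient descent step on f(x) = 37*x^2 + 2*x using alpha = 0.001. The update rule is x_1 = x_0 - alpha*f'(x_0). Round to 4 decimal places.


We compute the gradient at x_0 and apply the update.
f'(x) = 74*x + 2
f'(5.02) = 74*5.02 + 2 = 373.48
x_1 = 5.02 - 0.001*373.48 = 4.6465


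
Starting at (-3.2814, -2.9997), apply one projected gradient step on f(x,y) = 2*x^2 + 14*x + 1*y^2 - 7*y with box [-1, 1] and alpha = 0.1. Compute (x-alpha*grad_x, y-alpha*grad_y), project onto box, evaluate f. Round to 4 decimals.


Step 1: Compute gradient at (-3.2814, -2.9997).
grad_x = 2*2*-3.2814 + 14 = 0.8744
grad_y = 2*1*-2.9997 - 7 = -12.9994
Step 2: Gradient step.
x_raw = -3.2814 - 0.1*0.8744 = -3.3688
y_raw = -2.9997 - 0.1*-12.9994 = -1.6998
Step 3: Project onto [-1, 1].
x_proj = clip(-3.3688) = -1.0
y_proj = clip(-1.6998) = -1.0
Step 4: Evaluate f.
f(-1.0, -1.0) = -4.0


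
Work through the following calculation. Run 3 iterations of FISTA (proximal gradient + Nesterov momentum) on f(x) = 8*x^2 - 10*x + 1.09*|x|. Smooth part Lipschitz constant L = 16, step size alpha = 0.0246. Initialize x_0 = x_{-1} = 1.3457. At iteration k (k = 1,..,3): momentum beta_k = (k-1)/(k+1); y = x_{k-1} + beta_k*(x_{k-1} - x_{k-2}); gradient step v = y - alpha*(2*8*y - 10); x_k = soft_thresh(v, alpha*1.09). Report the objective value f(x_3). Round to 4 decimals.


FISTA on f(x) = 8*x^2 - 10*x + 1.09*|x|
L = 16, alpha = 0.0246
Iteration 1: beta = 0.0, y = 1.3457 + 0.0*(1.3457 - 1.3457) = 1.3457
  grad(y) = 11.5312, v = y - alpha*grad = 1.062
  prox(v) = soft_thresh(1.062, 0.0268) = 1.0352
Iteration 2: beta = 0.3333, y = 1.0352 + 0.3333*(1.0352 - 1.3457) = 0.9317
  grad(y) = 4.9076, v = y - alpha*grad = 0.811
  prox(v) = soft_thresh(0.811, 0.0268) = 0.7842
Iteration 3: beta = 0.5, y = 0.7842 + 0.5*(0.7842 - 1.0352) = 0.6587
  grad(y) = 0.5387, v = y - alpha*grad = 0.6454
  prox(v) = soft_thresh(0.6454, 0.0268) = 0.6186
f(x_3) = 8*0.6186^2 - 10*0.6186 + 1.09*|0.6186| = -2.4504


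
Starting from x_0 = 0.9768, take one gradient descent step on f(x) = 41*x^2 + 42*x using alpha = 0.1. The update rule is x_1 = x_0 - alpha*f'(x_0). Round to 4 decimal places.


We compute the gradient at x_0 and apply the update.
f'(x) = 82*x + 42
f'(0.9768) = 82*0.9768 + 42 = 122.0976
x_1 = 0.9768 - 0.1*122.0976 = -11.233


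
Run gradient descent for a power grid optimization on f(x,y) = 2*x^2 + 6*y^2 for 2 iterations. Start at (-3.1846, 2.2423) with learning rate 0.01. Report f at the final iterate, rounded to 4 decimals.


Gradient descent on f(x,y) = 2*x^2 + 6*y^2.
Starting point: (-3.1846, 2.2423), alpha = 0.01
Step 1: grad_x = 2*2*-3.1846 = -12.7384, grad_y = 2*6*2.2423 = 26.9076
  x_1 = -3.1846 - 0.01*-12.7384 = -3.0572
  y_1 = 2.2423 - 0.01*26.9076 = 1.9732
Step 2: grad_x = 2*2*-3.0572 = -12.2289, grad_y = 2*6*1.9732 = 23.6787
  x_2 = -3.0572 - 0.01*-12.2289 = -2.9349
  y_2 = 1.9732 - 0.01*23.6787 = 1.7364
f(-2.9349, 1.7364) = 2*(-2.9349)^2 + 6*1.7364^2 = 35.3189


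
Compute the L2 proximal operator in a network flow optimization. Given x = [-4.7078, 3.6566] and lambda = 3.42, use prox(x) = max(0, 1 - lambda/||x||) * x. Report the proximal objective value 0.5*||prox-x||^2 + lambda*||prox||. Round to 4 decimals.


Step 1: Compute ||x||.
||x|| = 5.961
Step 2: Compute scaling factor.
scale = max(0, 1 - 3.42/5.961) = 0.4263
Step 3: prox(x) = [-2.0068, 1.5587]
||prox(x)|| = 2.541
Step 4: Proximal objective.
0.5*||prox-x||^2 = 5.8482
lambda*||prox|| = 8.6902
Total = 14.5386


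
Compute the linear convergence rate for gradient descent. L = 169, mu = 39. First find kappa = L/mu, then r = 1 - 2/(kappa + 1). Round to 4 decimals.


Step 1: Compute the condition number.
kappa = L/mu = 169/39 = 4.3333
Step 2: Compute the convergence rate.
r = 1 - 2/(kappa + 1) = 1 - 2*mu/(L + mu) = (L - mu)/(L + mu) = 130/208 = 0.625


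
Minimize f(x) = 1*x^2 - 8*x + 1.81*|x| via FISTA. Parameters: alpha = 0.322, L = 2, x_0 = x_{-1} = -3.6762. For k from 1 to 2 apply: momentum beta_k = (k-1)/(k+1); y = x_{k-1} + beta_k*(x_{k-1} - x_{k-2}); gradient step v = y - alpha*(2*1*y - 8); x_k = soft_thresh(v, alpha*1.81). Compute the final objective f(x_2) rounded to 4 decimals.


FISTA on f(x) = 1*x^2 - 8*x + 1.81*|x|
L = 2, alpha = 0.322
Iteration 1: beta = 0.0, y = -3.6762 + 0.0*(-3.6762 + 3.6762) = -3.6762
  grad(y) = -15.3524, v = y - alpha*grad = 1.2673
  prox(v) = soft_thresh(1.2673, 0.5828) = 0.6845
Iteration 2: beta = 0.3333, y = 0.6845 + 0.3333*(0.6845 + 3.6762) = 2.138
  grad(y) = -3.724, v = y - alpha*grad = 3.3371
  prox(v) = soft_thresh(3.3371, 0.5828) = 2.7543
f(x_2) = 1*2.7543^2 - 8*2.7543 + 1.81*|2.7543| = -9.463


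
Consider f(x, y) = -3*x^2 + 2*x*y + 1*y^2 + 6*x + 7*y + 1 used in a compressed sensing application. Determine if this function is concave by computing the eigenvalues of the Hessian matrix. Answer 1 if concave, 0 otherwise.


The Hessian of f(x,y) = -3*x^2 + 2*x*y + 1*y^2 + 6*x + 7*y + 1 is:
H = [[-6, 2], [2, 2]]
Trace = -6 + 2 = -4
Determinant = -6*2 - (2)^2 = -16
Discriminant = (-4)^2 - 4*-16 = 80.0
Eigenvalues: lambda_1 = -6.4721, lambda_2 = 2.4721
The function is not concave.

0


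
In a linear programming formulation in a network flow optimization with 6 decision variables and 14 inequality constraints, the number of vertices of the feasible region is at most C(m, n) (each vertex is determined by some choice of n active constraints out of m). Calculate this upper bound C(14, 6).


Each vertex corresponds to some choice of n active constraints out of m, so the number of vertices is at most C(m, n) = m! / (n!(m-n)!).
m = 14, n = 6
Numerator: 14 * 13 * 12 * 11 * 10 * 9
Denominator: 6! = 720
C(14, 6) = 3003


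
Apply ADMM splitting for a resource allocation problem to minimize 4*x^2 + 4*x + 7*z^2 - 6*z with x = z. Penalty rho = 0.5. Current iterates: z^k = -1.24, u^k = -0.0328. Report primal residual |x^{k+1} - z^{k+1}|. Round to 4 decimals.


ADMM iteration with rho = 0.5, z^k = -1.24, u^k = -0.0328
Step 1: x-update.
Minimize 4*x^2 + 4*x + (0.5/2)*(x + 1.24 - 0.0328)^2
FOC: (2*4 + 0.5)*x = -4 + 0.5*(-1.24 + 0.0328)
x^{k+1} = -0.5416
Step 2: z-update.
Minimize 7*z^2 - 6*z + (0.5/2)*(-0.5416 - z - 0.0328)^2
FOC: (2*7 + 0.5)*z = 6 + 0.5*(-0.5416 - 0.0328)
z^{k+1} = 0.394
Step 3: u-update.
u^{k+1} = -0.0328 - 0.5416 - 0.394 = -0.9684
Step 4: Primal residual = |-0.5416 - 0.394| = 0.9356


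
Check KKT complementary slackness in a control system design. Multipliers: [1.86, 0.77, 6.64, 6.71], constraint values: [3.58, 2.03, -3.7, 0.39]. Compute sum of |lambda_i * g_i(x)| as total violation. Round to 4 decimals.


KKT complementary slackness check:
lambda_1 * g_1 = 1.86 * 3.58 = 6.6588
lambda_2 * g_2 = 0.77 * 2.03 = 1.5631
lambda_3 * g_3 = 6.64 * -3.7 = -24.568
lambda_4 * g_4 = 6.71 * 0.39 = 2.6169
Total violation = 6.6588 + 1.5631 + 24.568 + 2.6169 = 35.4068


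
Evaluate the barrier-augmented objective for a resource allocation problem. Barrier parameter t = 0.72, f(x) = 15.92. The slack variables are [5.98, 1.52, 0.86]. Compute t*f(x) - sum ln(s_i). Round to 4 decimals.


Step 1: Compute log-barrier.
ln values: [1.7884, 0.4187, -0.1508]
phi = -(1.7884 + 0.4187 - 0.1508) = -2.0563
Step 2: Compute augmented objective.
t*f(x) = 0.72*15.92 = 11.4624
Total = 11.4624 - 2.0563 = 9.4061


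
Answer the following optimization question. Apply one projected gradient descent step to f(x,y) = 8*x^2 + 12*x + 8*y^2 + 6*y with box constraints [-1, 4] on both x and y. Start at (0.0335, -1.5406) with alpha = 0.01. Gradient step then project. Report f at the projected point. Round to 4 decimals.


Step 1: Compute gradient at (0.0335, -1.5406).
grad_x = 2*8*0.0335 + 12 = 12.536
grad_y = 2*8*-1.5406 + 6 = -18.6496
Step 2: Gradient step.
x_raw = 0.0335 - 0.01*12.536 = -0.0919
y_raw = -1.5406 - 0.01*-18.6496 = -1.3541
Step 3: Project onto [-1, 4].
x_proj = clip(-0.0919) = -0.0919
y_proj = clip(-1.3541) = -1.0
Step 4: Evaluate f.
f(-0.0919, -1.0) = 0.9652


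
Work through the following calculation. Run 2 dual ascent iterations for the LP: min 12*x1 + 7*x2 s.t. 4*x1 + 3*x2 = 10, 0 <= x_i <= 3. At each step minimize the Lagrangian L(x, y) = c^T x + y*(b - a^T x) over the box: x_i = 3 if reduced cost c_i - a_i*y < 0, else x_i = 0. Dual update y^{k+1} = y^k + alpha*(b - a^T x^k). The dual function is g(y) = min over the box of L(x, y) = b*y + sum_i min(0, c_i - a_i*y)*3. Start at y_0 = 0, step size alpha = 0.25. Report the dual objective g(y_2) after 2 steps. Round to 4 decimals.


Dual ascent for LP: min 12*x1 + 7*x2, 4*x1 + 3*x2 = 10, 0 <= x_i <= 3
Step 1: y^k = 0.0, reduced costs: (12.0, 7.0)
  x^k = (0.0, 0.0), subgradient = b - a^T x = 10.0
  y^{k+1} = 0.0 + 0.25*10.0 = 2.5
Step 2: y^k = 2.5, reduced costs: (2.0, -0.5)
  x^k = (0.0, 3.0), subgradient = b - a^T x = 1.0
  y^{k+1} = 2.5 + 0.25*1.0 = 2.75
Dual objective at y_2 = 2.75: reduced costs (1.0, -1.25), box minimizer x = (0.0, 3.0)
g(y_2) = b*y + (c1 - a1*y)*x1 + (c2 - a2*y)*x2 = 10*2.75 + 1.0*0.0 + (-1.25)*3.0 = 27.5 + 0.0 - 3.75 = 23.75


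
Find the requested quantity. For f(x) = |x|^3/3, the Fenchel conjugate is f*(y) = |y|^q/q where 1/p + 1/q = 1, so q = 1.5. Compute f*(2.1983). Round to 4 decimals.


The conjugate exponent q satisfies 1/p + 1/q = 1.
p = 3, so q = 3/(3 - 1) = 1.5
|y|^q = 2.1983^1.5 = 3.2593
f*(2.1983) = 3.2593 / 1.5 = 2.1729


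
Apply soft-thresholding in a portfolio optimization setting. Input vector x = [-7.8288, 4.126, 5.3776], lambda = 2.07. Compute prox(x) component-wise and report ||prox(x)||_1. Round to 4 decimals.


Soft-thresholding with lambda = 2.07:
prox(-7.8288) = sign(-7.8288)*max(|-7.8288| - 2.07, 0) = -5.7588
prox(4.126) = sign(4.126)*max(|4.126| - 2.07, 0) = 2.056
prox(5.3776) = sign(5.3776)*max(|5.3776| - 2.07, 0) = 3.3076
prox(x) = [-5.7588, 2.056, 3.3076]
||prox(x)||_1 = 5.7588 + 2.056 + 3.3076 = 11.1224


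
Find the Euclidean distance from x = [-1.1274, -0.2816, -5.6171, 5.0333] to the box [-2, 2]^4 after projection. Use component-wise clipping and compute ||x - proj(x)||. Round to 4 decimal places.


Project each component onto [-2, 2].
clip(-1.1274) = -1.1274, clip(-0.2816) = -0.2816, clip(-5.6171) = -2.0, clip(5.0333) = 2.0
Projection = [-1.1274, -0.2816, -2.0, 2.0]
Squared diffs: [0.0, 0.0, 13.0834, 9.2009]
Distance = sqrt(22.2843) = 4.7206


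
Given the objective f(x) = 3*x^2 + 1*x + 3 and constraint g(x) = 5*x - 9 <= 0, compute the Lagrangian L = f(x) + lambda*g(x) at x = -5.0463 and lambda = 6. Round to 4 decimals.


Step 1: Evaluate f(x).
f(-5.0463) = 3*(-5.0463)^2 + 1*(-5.0463) + 3 = 74.3491
Step 2: Evaluate g(x).
g(-5.0463) = 5*-5.0463 - 9 = -34.2315
Step 3: Compute Lagrangian.
L = 74.3491 + 6*-34.2315 = -131.0399


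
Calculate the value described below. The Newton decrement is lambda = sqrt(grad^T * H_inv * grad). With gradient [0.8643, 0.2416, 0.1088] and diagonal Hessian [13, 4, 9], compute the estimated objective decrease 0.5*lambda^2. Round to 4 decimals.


Step 1: H is diagonal, so H^(-1) * g = [0.0665, 0.0604, 0.0121].
Step 2: g^T H^(-1) g = sum_i g_i^2 / H_ii
  = (0.8643)^2/13 + (0.2416)^2/4 + (0.1088)^2/9
  = 0.0575 + 0.0146 + 0.0013 = 0.0734
Step 3: Objective decrease = 0.5 * g^T H^(-1) g = 0.0367


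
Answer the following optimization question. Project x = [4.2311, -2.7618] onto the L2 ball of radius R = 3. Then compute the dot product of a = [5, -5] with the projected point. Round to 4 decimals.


Step 1: Compute ||x|| (intermediates to 6 decimals).
||x|| = sqrt(4.2311^2 + (-2.7618)^2) = 5.052697
Step 2: Project.
Since ||x|| > R, scale = R/||x|| = 3/5.052697 = 0.593742, proj(x) = scale * x
proj(x) = [2.512182, -1.639797]
Step 3: Dot product.
a^T * proj(x) = 5*2.512182 - 5*(-1.639797) = 20.7599


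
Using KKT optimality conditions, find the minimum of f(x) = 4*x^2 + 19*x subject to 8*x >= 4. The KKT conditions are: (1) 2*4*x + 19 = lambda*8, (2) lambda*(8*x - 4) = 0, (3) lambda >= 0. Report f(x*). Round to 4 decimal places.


Step 1: Try lambda = 0 (constraint inactive).
x_unc = -19/(2*4) = -2.375
Check: 8*-2.375 = -19.0 < 4 -- violated!
Step 2: Constraint must be active: 8*x = 4
x* = 4/8 = 0.5
lambda = (2*4*0.5 + 19)/8 = 2.875
Step 3: Compute optimal value.
f(x*) = 4*0.5^2 + 19*0.5 = 10.5


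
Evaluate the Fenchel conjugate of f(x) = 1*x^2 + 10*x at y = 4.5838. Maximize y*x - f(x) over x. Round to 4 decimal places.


f*(y) = sup_x {y*x - a*x^2 - b*x} = sup_x {(y-b)*x - a*x^2}
FOC: (y - b) - 2a*x = 0 => x* = (y - b)/(2a)
x* = (4.5838 - 10)/(2*1) = -2.7081
f*(4.5838) = (y-b)^2/(4a) = (4.5838 - 10)^2/(4*1)
= 29.3352/4 = 7.3338


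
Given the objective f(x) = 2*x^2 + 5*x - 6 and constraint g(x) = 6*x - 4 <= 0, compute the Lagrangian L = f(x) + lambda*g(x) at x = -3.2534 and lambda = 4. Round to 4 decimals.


Step 1: Evaluate f(x).
f(-3.2534) = 2*(-3.2534)^2 + 5*(-3.2534) - 6 = -1.0978
Step 2: Evaluate g(x).
g(-3.2534) = 6*-3.2534 - 4 = -23.5204
Step 3: Compute Lagrangian.
L = -1.0978 + 4*-23.5204 = -95.1794


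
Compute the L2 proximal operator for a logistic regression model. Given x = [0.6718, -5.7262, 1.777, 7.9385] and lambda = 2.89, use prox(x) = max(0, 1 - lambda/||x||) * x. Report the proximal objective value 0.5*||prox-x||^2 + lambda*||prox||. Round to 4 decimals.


Step 1: Compute ||x||.
||x|| = 9.9709
Step 2: Compute scaling factor.
scale = max(0, 1 - 2.89/9.9709) = 0.7102
Step 3: prox(x) = [0.4771, -4.0665, 1.2619, 5.6376]
||prox(x)|| = 7.0809
Step 4: Proximal objective.
0.5*||prox-x||^2 = 4.1761
lambda*||prox|| = 20.4638
Total = 24.6398


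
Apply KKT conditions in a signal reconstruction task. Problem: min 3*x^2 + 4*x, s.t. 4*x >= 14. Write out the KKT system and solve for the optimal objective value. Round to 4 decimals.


Step 1: Try lambda = 0 (constraint inactive).
x_unc = -4/(2*3) = -0.6667
Check: 4*-0.6667 = -2.6668 < 14 -- violated!
Step 2: Constraint must be active: 4*x = 14
x* = 14/4 = 3.5
lambda = (2*3*3.5 + 4)/4 = 6.25
Step 3: Compute optimal value.
f(x*) = 3*3.5^2 + 4*3.5 = 50.75


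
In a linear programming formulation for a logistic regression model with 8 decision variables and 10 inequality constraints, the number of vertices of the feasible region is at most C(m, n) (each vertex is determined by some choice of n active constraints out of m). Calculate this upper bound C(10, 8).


Each vertex corresponds to some choice of n active constraints out of m, so the number of vertices is at most C(m, n) = m! / (n!(m-n)!).
m = 10, n = 8
Numerator: 10 * 9 * 8 * 7 * 6 * 5 * 4 * 3
Denominator: 8! = 40320
C(10, 8) = 45


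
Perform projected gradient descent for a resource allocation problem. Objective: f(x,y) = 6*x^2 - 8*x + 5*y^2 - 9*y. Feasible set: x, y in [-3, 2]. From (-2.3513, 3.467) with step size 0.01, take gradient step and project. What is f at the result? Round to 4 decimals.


Step 1: Compute gradient at (-2.3513, 3.467).
grad_x = 2*6*-2.3513 - 8 = -36.2156
grad_y = 2*5*3.467 - 9 = 25.67
Step 2: Gradient step.
x_raw = -2.3513 - 0.01*-36.2156 = -1.9891
y_raw = 3.467 - 0.01*25.67 = 3.2103
Step 3: Project onto [-3, 2].
x_proj = clip(-1.9891) = -1.9891
y_proj = clip(3.2103) = 2.0
Step 4: Evaluate f.
f(-1.9891, 2.0) = 41.6533


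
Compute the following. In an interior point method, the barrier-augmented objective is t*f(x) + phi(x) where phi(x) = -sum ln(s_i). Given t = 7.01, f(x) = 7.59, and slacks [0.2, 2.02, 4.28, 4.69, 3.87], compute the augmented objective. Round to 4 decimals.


Step 1: Compute log-barrier.
ln values: [-1.6094, 0.7031, 1.454, 1.5454, 1.3533]
phi = -(-1.6094 + 0.7031 + 1.454 + 1.5454 + 1.3533) = -3.4463
Step 2: Compute augmented objective.
t*f(x) = 7.01*7.59 = 53.2059
Total = 53.2059 - 3.4463 = 49.7596


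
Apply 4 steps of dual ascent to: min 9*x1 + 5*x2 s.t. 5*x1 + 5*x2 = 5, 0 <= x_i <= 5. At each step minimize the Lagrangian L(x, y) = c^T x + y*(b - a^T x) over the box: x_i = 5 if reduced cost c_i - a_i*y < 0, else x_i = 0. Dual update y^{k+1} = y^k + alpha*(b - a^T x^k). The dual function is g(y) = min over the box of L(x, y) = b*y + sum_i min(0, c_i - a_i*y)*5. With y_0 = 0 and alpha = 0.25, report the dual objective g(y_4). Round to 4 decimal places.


Dual ascent for LP: min 9*x1 + 5*x2, 5*x1 + 5*x2 = 5, 0 <= x_i <= 5
Step 1: y^k = 0.0, reduced costs: (9.0, 5.0)
  x^k = (0.0, 0.0), subgradient = b - a^T x = 5.0
  y^{k+1} = 0.0 + 0.25*5.0 = 1.25
Step 2: y^k = 1.25, reduced costs: (2.75, -1.25)
  x^k = (0.0, 5.0), subgradient = b - a^T x = -20.0
  y^{k+1} = 1.25 + 0.25*-20.0 = -3.75
Step 3: y^k = -3.75, reduced costs: (27.75, 23.75)
  x^k = (0.0, 0.0), subgradient = b - a^T x = 5.0
  y^{k+1} = -3.75 + 0.25*5.0 = -2.5
Step 4: y^k = -2.5, reduced costs: (21.5, 17.5)
  x^k = (0.0, 0.0), subgradient = b - a^T x = 5.0
  y^{k+1} = -2.5 + 0.25*5.0 = -1.25
Dual objective at y_4 = -1.25: reduced costs (15.25, 11.25), box minimizer x = (0.0, 0.0)
g(y_4) = b*y + (c1 - a1*y)*x1 + (c2 - a2*y)*x2 = 5*(-1.25) + 15.25*0.0 + 11.25*0.0 = -6.25 + 0.0 + 0.0 = -6.25


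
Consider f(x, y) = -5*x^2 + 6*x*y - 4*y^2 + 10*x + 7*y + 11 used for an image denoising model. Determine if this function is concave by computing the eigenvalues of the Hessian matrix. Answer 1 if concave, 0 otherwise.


The Hessian of f(x,y) = -5*x^2 + 6*x*y - 4*y^2 + 10*x + 7*y + 11 is:
H = [[-10, 6], [6, -8]]
Trace = -10 - 8 = -18
Determinant = -10*-8 - (6)^2 = 44
Discriminant = (-18)^2 - 4*44 = 148.0
Eigenvalues: lambda_1 = -15.0828, lambda_2 = -2.9172
The function is concave.

1


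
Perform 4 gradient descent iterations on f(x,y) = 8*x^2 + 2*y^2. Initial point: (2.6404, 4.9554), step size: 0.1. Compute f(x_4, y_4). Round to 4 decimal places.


Gradient descent on f(x,y) = 8*x^2 + 2*y^2.
Starting point: (2.6404, 4.9554), alpha = 0.1
Step 1: grad_x = 2*8*2.6404 = 42.2464, grad_y = 2*2*4.9554 = 19.8216
  x_1 = 2.6404 - 0.1*42.2464 = -1.5842
  y_1 = 4.9554 - 0.1*19.8216 = 2.9732
Step 2: grad_x = 2*8*-1.5842 = -25.3478, grad_y = 2*2*2.9732 = 11.893
  x_2 = -1.5842 - 0.1*-25.3478 = 0.9505
  y_2 = 2.9732 - 0.1*11.893 = 1.7839
Step 3: grad_x = 2*8*0.9505 = 15.2087, grad_y = 2*2*1.7839 = 7.1358
  x_3 = 0.9505 - 0.1*15.2087 = -0.5703
  y_3 = 1.7839 - 0.1*7.1358 = 1.0704
Step 4: grad_x = 2*8*-0.5703 = -9.1252, grad_y = 2*2*1.0704 = 4.2815
  x_4 = -0.5703 - 0.1*-9.1252 = 0.3422
  y_4 = 1.0704 - 0.1*4.2815 = 0.6422
f(0.3422, 0.6422) = 8*0.3422^2 + 2*0.6422^2 = 1.7617


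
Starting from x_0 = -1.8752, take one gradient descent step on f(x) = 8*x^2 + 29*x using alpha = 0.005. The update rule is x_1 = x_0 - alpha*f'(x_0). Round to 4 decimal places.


We compute the gradient at x_0 and apply the update.
f'(x) = 16*x + 29
f'(-1.8752) = 16*-1.8752 + 29 = -1.0032
x_1 = -1.8752 - 0.005*-1.0032 = -1.8702


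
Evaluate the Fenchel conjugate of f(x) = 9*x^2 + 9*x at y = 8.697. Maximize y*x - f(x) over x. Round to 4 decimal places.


f*(y) = sup_x {y*x - a*x^2 - b*x} = sup_x {(y-b)*x - a*x^2}
FOC: (y - b) - 2a*x = 0 => x* = (y - b)/(2a)
x* = (8.697 - 9)/(2*9) = -0.0168
f*(8.697) = (y-b)^2/(4a) = (8.697 - 9)^2/(4*9)
= 0.0918/36 = 0.0026


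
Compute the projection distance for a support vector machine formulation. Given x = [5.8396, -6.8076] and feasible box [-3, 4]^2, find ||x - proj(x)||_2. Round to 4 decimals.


Project each component onto [-3, 4].
clip(5.8396) = 4.0, clip(-6.8076) = -3.0
Projection = [4.0, -3.0]
Squared diffs: [3.3841, 14.4978]
Distance = sqrt(17.8819) = 4.2287


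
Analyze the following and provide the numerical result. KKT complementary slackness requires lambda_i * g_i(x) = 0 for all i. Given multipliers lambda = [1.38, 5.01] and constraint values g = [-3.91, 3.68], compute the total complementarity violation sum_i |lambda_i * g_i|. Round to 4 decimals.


KKT complementary slackness check:
lambda_1 * g_1 = 1.38 * -3.91 = -5.3958
lambda_2 * g_2 = 5.01 * 3.68 = 18.4368
Total violation = 5.3958 + 18.4368 = 23.8326


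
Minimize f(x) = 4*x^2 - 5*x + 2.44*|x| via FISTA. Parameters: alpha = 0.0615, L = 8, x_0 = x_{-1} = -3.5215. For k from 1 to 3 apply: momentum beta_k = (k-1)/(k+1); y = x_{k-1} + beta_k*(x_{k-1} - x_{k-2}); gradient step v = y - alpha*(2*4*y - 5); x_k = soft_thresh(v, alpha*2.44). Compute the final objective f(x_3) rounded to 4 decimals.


FISTA on f(x) = 4*x^2 - 5*x + 2.44*|x|
L = 8, alpha = 0.0615
Iteration 1: beta = 0.0, y = -3.5215 + 0.0*(-3.5215 + 3.5215) = -3.5215
  grad(y) = -33.172, v = y - alpha*grad = -1.4814
  prox(v) = soft_thresh(-1.4814, 0.1501) = -1.3314
Iteration 2: beta = 0.3333, y = -1.3314 + 0.3333*(-1.3314 + 3.5215) = -0.6013
  grad(y) = -9.8105, v = y - alpha*grad = 0.002
  prox(v) = soft_thresh(0.002, 0.1501) = 0.0
Iteration 3: beta = 0.5, y = 0.0 + 0.5*(0.0 + 1.3314) = 0.6657
  grad(y) = 0.3254, v = y - alpha*grad = 0.6457
  prox(v) = soft_thresh(0.6457, 0.1501) = 0.4956
f(x_3) = 4*0.4956^2 - 5*0.4956 + 2.44*|0.4956| = -0.2863


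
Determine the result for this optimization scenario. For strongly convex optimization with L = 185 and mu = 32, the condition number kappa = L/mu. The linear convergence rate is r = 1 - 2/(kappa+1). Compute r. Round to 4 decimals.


Step 1: Compute the condition number.
kappa = L/mu = 185/32 = 5.7813
Step 2: Compute the convergence rate.
r = 1 - 2/(kappa + 1) = 1 - 2*mu/(L + mu) = (L - mu)/(L + mu) = 153/217 = 0.7051


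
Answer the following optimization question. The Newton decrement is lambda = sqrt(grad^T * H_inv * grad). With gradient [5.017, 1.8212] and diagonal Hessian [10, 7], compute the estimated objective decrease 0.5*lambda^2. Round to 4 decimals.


Step 1: H is diagonal, so H^(-1) * g = [0.5017, 0.2602].
Step 2: g^T H^(-1) g = sum_i g_i^2 / H_ii
  = (5.017)^2/10 + (1.8212)^2/7
  = 2.517 + 0.4738 = 2.9909
Step 3: Objective decrease = 0.5 * g^T H^(-1) g = 1.4954


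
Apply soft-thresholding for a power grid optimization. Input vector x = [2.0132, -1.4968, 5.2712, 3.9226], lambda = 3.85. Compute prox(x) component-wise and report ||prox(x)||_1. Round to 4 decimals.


Soft-thresholding with lambda = 3.85:
prox(2.0132) = sign(2.0132)*max(|2.0132| - 3.85, 0) = 0.0
prox(-1.4968) = sign(-1.4968)*max(|-1.4968| - 3.85, 0) = 0.0
prox(5.2712) = sign(5.2712)*max(|5.2712| - 3.85, 0) = 1.4212
prox(3.9226) = sign(3.9226)*max(|3.9226| - 3.85, 0) = 0.0726
prox(x) = [0.0, 0.0, 1.4212, 0.0726]
||prox(x)||_1 = 0.0 + 0.0 + 1.4212 + 0.0726 = 1.4938


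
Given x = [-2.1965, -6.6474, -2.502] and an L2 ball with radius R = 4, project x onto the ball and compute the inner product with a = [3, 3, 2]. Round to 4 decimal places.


Step 1: Compute ||x|| (intermediates to 6 decimals).
||x|| = sqrt((-2.1965)^2 + (-6.6474)^2 + (-2.502)^2) = 7.434551
Step 2: Project.
Since ||x|| > R, scale = R/||x|| = 4/7.434551 = 0.538028, proj(x) = scale * x
proj(x) = [-1.181779, -3.576487, -1.346146]
Step 3: Dot product.
a^T * proj(x) = 3*(-1.181779) + 3*(-3.576487) + 2*(-1.346146) = -16.9671


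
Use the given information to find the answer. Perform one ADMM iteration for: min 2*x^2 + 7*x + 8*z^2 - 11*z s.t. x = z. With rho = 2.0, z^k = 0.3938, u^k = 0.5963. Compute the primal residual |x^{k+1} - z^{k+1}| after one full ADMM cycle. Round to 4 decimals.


ADMM iteration with rho = 2.0, z^k = 0.3938, u^k = 0.5963
Step 1: x-update.
Minimize 2*x^2 + 7*x + (2.0/2)*(x - 0.3938 + 0.5963)^2
FOC: (2*2 + 2.0)*x = -7 + 2.0*(0.3938 - 0.5963)
x^{k+1} = -1.2342
Step 2: z-update.
Minimize 8*z^2 - 11*z + (2.0/2)*(-1.2342 - z + 0.5963)^2
FOC: (2*8 + 2.0)*z = 11 + 2.0*(-1.2342 + 0.5963)
z^{k+1} = 0.5402
Step 3: u-update.
u^{k+1} = 0.5963 - 1.2342 - 0.5402 = -1.1781
Step 4: Primal residual = |-1.2342 - 0.5402| = 1.7744


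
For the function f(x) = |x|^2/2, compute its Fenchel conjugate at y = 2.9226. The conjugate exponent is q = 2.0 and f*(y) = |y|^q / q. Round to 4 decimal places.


The conjugate exponent q satisfies 1/p + 1/q = 1.
p = 2, so q = 2/(2 - 1) = 2.0
|y|^q = 2.9226^2.0 = 8.5416
f*(2.9226) = 8.5416 / 2.0 = 4.2708


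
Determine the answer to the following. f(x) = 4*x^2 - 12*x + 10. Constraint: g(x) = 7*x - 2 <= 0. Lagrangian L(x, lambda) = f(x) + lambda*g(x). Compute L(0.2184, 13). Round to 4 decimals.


Step 1: Evaluate f(x).
f(0.2184) = 4*0.2184^2 - 12*0.2184 + 10 = 7.57
Step 2: Evaluate g(x).
g(0.2184) = 7*0.2184 - 2 = -0.4712
Step 3: Compute Lagrangian.
L = 7.57 + 13*-0.4712 = 1.4444


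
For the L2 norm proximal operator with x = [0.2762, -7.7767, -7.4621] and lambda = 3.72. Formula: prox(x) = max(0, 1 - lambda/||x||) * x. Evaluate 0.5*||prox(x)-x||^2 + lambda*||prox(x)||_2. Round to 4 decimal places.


Step 1: Compute ||x||.
||x|| = 10.7813
Step 2: Compute scaling factor.
scale = max(0, 1 - 3.72/10.7813) = 0.655
Step 3: prox(x) = [0.1809, -5.0934, -4.8874]
||prox(x)|| = 7.0613
Step 4: Proximal objective.
0.5*||prox-x||^2 = 6.9192
lambda*||prox|| = 26.268
Total = 33.1872


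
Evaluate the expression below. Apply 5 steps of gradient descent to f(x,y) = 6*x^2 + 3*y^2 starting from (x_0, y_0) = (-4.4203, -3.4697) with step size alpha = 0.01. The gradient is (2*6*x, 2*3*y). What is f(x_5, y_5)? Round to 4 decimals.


Gradient descent on f(x,y) = 6*x^2 + 3*y^2.
Starting point: (-4.4203, -3.4697), alpha = 0.01
Step 1: grad_x = 2*6*-4.4203 = -53.0436, grad_y = 2*3*-3.4697 = -20.8182
  x_1 = -4.4203 - 0.01*-53.0436 = -3.8899
  y_1 = -3.4697 - 0.01*-20.8182 = -3.2615
Step 2: grad_x = 2*6*-3.8899 = -46.6784, grad_y = 2*3*-3.2615 = -19.5691
  x_2 = -3.8899 - 0.01*-46.6784 = -3.4231
  y_2 = -3.2615 - 0.01*-19.5691 = -3.0658
Step 3: grad_x = 2*6*-3.4231 = -41.077, grad_y = 2*3*-3.0658 = -18.395
  x_3 = -3.4231 - 0.01*-41.077 = -3.0123
  y_3 = -3.0658 - 0.01*-18.395 = -2.8819
Step 4: grad_x = 2*6*-3.0123 = -36.1477, grad_y = 2*3*-2.8819 = -17.2913
  x_4 = -3.0123 - 0.01*-36.1477 = -2.6508
  y_4 = -2.8819 - 0.01*-17.2913 = -2.709
Step 5: grad_x = 2*6*-2.6508 = -31.81, grad_y = 2*3*-2.709 = -16.2538
  x_5 = -2.6508 - 0.01*-31.81 = -2.3327
  y_5 = -2.709 - 0.01*-16.2538 = -2.5464
f(-2.3327, -2.5464) = 6*(-2.3327)^2 + 3*(-2.5464)^2 = 52.1027


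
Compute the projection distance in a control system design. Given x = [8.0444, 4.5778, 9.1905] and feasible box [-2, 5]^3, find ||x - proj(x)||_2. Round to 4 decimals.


Project each component onto [-2, 5].
clip(8.0444) = 5.0, clip(4.5778) = 4.5778, clip(9.1905) = 5.0
Projection = [5.0, 4.5778, 5.0]
Squared diffs: [9.2684, 0.0, 17.5603]
Distance = sqrt(26.8287) = 5.1796


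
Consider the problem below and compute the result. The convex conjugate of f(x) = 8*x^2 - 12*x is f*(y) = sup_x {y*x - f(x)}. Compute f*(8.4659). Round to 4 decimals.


f*(y) = sup_x {y*x - a*x^2 - b*x} = sup_x {(y-b)*x - a*x^2}
FOC: (y - b) - 2a*x = 0 => x* = (y - b)/(2a)
x* = (8.4659 + 12)/(2*8) = 1.2791
f*(8.4659) = (y-b)^2/(4a) = (8.4659 + 12)^2/(4*8)
= 418.8531/32 = 13.0892


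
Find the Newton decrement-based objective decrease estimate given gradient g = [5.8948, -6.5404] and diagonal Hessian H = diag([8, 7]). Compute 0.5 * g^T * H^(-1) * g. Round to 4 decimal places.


Step 1: H is diagonal, so H^(-1) * g = [0.7369, -0.9343].
Step 2: g^T H^(-1) g = sum_i g_i^2 / H_ii
  = (5.8948)^2/8 + (-6.5404)^2/7
  = 4.3436 + 6.111 = 10.4546
Step 3: Objective decrease = 0.5 * g^T H^(-1) g = 5.2273


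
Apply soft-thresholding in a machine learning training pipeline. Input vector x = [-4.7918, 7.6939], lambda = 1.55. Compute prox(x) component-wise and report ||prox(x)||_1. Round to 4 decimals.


Soft-thresholding with lambda = 1.55:
prox(-4.7918) = sign(-4.7918)*max(|-4.7918| - 1.55, 0) = -3.2418
prox(7.6939) = sign(7.6939)*max(|7.6939| - 1.55, 0) = 6.1439
prox(x) = [-3.2418, 6.1439]
||prox(x)||_1 = 3.2418 + 6.1439 = 9.3857


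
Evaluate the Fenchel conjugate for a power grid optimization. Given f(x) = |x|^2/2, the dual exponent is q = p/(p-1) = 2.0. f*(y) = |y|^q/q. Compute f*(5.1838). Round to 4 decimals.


The conjugate exponent q satisfies 1/p + 1/q = 1.
p = 2, so q = 2/(2 - 1) = 2.0
|y|^q = 5.1838^2.0 = 26.8718
f*(5.1838) = 26.8718 / 2.0 = 13.4359


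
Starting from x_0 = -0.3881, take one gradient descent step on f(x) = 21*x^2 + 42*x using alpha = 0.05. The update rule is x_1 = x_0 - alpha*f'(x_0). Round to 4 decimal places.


We compute the gradient at x_0 and apply the update.
f'(x) = 42*x + 42
f'(-0.3881) = 42*-0.3881 + 42 = 25.6998
x_1 = -0.3881 - 0.05*25.6998 = -1.6731


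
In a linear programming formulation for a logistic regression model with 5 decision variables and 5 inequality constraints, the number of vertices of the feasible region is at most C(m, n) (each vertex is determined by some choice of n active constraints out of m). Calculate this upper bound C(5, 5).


Each vertex corresponds to some choice of n active constraints out of m, so the number of vertices is at most C(m, n) = m! / (n!(m-n)!).
m = 5, n = 5
Numerator: 5 * 4 * 3 * 2 * 1
Denominator: 5! = 120
C(5, 5) = 1


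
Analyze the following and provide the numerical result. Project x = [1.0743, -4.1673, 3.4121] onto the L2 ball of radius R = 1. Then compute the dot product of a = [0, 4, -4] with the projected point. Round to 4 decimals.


Step 1: Compute ||x|| (intermediates to 6 decimals).
||x|| = sqrt(1.0743^2 + (-4.1673)^2 + 3.4121^2) = 5.492079
Step 2: Project.
Since ||x|| > R, scale = R/||x|| = 1/5.492079 = 0.18208, proj(x) = scale * x
proj(x) = [0.195609, -0.758782, 0.621275]
Step 3: Dot product.
a^T * proj(x) = 0*0.195609 + 4*(-0.758782) - 4*0.621275 = -5.5202


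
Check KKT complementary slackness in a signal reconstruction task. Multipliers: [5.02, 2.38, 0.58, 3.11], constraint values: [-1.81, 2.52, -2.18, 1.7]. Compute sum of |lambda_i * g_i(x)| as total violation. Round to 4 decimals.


KKT complementary slackness check:
lambda_1 * g_1 = 5.02 * -1.81 = -9.0862
lambda_2 * g_2 = 2.38 * 2.52 = 5.9976
lambda_3 * g_3 = 0.58 * -2.18 = -1.2644
lambda_4 * g_4 = 3.11 * 1.7 = 5.287
Total violation = 9.0862 + 5.9976 + 1.2644 + 5.287 = 21.6352


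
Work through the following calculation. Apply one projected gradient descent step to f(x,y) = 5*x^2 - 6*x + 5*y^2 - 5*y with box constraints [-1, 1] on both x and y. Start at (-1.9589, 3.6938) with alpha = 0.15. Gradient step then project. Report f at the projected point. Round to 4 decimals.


Step 1: Compute gradient at (-1.9589, 3.6938).
grad_x = 2*5*-1.9589 - 6 = -25.589
grad_y = 2*5*3.6938 - 5 = 31.938
Step 2: Gradient step.
x_raw = -1.9589 - 0.15*-25.589 = 1.8795
y_raw = 3.6938 - 0.15*31.938 = -1.0969
Step 3: Project onto [-1, 1].
x_proj = clip(1.8795) = 1.0
y_proj = clip(-1.0969) = -1.0
Step 4: Evaluate f.
f(1.0, -1.0) = 9.0


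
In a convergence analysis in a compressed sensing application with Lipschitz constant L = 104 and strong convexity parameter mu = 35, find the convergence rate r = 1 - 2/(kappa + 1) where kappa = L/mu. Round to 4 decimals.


Step 1: Compute the condition number.
kappa = L/mu = 104/35 = 2.9714
Step 2: Compute the convergence rate.
r = 1 - 2/(kappa + 1) = 1 - 2*mu/(L + mu) = (L - mu)/(L + mu) = 69/139 = 0.4964


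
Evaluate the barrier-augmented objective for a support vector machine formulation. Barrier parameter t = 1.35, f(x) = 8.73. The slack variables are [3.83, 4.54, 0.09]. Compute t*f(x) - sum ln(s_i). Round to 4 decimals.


Step 1: Compute log-barrier.
ln values: [1.3429, 1.5129, -2.4079]
phi = -(1.3429 + 1.5129 - 2.4079) = -0.4478
Step 2: Compute augmented objective.
t*f(x) = 1.35*8.73 = 11.7855
Total = 11.7855 - 0.4478 = 11.3377


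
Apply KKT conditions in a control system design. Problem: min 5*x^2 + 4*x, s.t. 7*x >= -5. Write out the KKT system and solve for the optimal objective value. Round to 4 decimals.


Step 1: Try lambda = 0 (constraint inactive).
Stationarity: 2*5*x + 4 = 0
x* = -4/(2*5) = -0.4
Check constraint: 7*-0.4 = -2.8 >= -5 -- satisfied.
Step 2: Compute optimal value.
f(x*) = 5*(-0.4)^2 + 4*(-0.4) = -0.8


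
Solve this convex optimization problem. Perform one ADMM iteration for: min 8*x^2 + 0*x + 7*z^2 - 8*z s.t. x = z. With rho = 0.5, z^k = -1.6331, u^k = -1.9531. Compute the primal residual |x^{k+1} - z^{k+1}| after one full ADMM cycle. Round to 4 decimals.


ADMM iteration with rho = 0.5, z^k = -1.6331, u^k = -1.9531
Step 1: x-update.
Minimize 8*x^2 + 0*x + (0.5/2)*(x + 1.6331 - 1.9531)^2
FOC: (2*8 + 0.5)*x = 0 + 0.5*(-1.6331 + 1.9531)
x^{k+1} = 0.0097
Step 2: z-update.
Minimize 7*z^2 - 8*z + (0.5/2)*(0.0097 - z - 1.9531)^2
FOC: (2*7 + 0.5)*z = 8 + 0.5*(0.0097 - 1.9531)
z^{k+1} = 0.4847
Step 3: u-update.
u^{k+1} = -1.9531 + 0.0097 - 0.4847 = -2.4281
Step 4: Primal residual = |0.0097 - 0.4847| = 0.475


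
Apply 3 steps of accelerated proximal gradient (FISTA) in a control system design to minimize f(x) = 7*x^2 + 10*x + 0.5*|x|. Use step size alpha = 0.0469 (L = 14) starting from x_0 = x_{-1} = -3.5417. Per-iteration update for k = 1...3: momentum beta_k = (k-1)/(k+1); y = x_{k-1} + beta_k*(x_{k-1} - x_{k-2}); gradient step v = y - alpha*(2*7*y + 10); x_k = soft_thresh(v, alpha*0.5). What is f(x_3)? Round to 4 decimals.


FISTA on f(x) = 7*x^2 + 10*x + 0.5*|x|
L = 14, alpha = 0.0469
Iteration 1: beta = 0.0, y = -3.5417 + 0.0*(-3.5417 + 3.5417) = -3.5417
  grad(y) = -39.5838, v = y - alpha*grad = -1.6852
  prox(v) = soft_thresh(-1.6852, 0.0235) = -1.6618
Iteration 2: beta = 0.3333, y = -1.6618 + 0.3333*(-1.6618 + 3.5417) = -1.0351
  grad(y) = -4.4918, v = y - alpha*grad = -0.8245
  prox(v) = soft_thresh(-0.8245, 0.0235) = -0.801
Iteration 3: beta = 0.5, y = -0.801 + 0.5*(-0.801 + 1.6618) = -0.3706
  grad(y) = 4.8111, v = y - alpha*grad = -0.5963
  prox(v) = soft_thresh(-0.5963, 0.0235) = -0.5728
f(x_3) = 7*(-0.5728)^2 + 10*(-0.5728) + 0.5*|-0.5728| = -3.1449


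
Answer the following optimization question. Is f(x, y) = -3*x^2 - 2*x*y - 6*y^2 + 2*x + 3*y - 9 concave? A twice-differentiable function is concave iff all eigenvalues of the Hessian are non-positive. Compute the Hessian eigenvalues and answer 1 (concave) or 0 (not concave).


The Hessian of f(x,y) = -3*x^2 - 2*x*y - 6*y^2 + 2*x + 3*y - 9 is:
H = [[-6, -2], [-2, -12]]
Trace = -6 - 12 = -18
Determinant = -6*-12 - (-2)^2 = 68
Discriminant = (-18)^2 - 4*68 = 52.0
Eigenvalues: lambda_1 = -12.6056, lambda_2 = -5.3944
The function is concave.

1
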